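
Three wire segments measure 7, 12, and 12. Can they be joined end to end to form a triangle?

Yes

The longest side is 12, and the other two sum to 19.
Since 19 > 12, the triangle inequality holds.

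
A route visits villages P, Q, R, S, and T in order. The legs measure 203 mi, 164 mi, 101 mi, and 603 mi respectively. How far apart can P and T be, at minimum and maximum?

The maximum is all hops collinear in one direction: 203 + 164 + 101 + 603 = 1071.
The longest hop is 603; the others sum to 468. Folding the others back against it leaves at least 603 − 468 = 135.

135 ≤ PT ≤ 1071 mi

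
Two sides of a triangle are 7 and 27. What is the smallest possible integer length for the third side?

21

The third side must be strictly greater than |7 − 27| = 20.
The smallest integer above 20 is 21.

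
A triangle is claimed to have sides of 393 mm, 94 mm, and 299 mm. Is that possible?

No

The two shorter sides sum to 393, exactly equal to the longest side 393.
That gives only a degenerate (flat) triangle — the inequality must be strict.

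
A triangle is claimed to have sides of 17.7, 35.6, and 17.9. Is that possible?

The two shorter sides sum to 35.6, exactly equal to the longest side 35.6.
That gives only a degenerate (flat) triangle — the inequality must be strict.

No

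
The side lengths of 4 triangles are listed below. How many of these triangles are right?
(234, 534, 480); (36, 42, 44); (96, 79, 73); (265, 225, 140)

(234,534,480): 234²+480² = 285156 = 534² → right
(36,42,44): 36²+42² = 3060 > 1936 = 44² → acute
(96,79,73): 73²+79² = 11570 > 9216 = 96² → acute
(265,225,140): 140²+225² = 70225 = 265² → right
2 of the 4 are right.

2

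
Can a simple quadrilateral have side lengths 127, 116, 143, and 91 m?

A quadrilateral exists iff every side is shorter than the sum of the others — equivalently, the longest side is less than the sum of the rest.
Longest side 143 < 334 (sum of the remaining 3), so yes.

Yes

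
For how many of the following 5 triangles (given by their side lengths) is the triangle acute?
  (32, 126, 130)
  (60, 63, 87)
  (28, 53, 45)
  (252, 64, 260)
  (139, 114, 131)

1

(32,126,130): 32²+126² = 16900 = 130² → right
(60,63,87): 60²+63² = 7569 = 87² → right
(28,53,45): 28²+45² = 2809 = 53² → right
(252,64,260): 64²+252² = 67600 = 260² → right
(139,114,131): 114²+131² = 30157 > 19321 = 139² → acute
1 of the 5 is acute.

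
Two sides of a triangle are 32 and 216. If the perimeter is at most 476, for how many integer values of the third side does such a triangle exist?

44

Triangle inequality: 184 < x < 248. Perimeter ≤ 476 gives x ≤ 476 − 32 − 216 = 228.
So 184 < x ≤ 228; integers 185 through 228: 44 values.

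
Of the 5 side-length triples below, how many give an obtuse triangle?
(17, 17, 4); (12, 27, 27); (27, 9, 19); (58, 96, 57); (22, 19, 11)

(17,17,4): 4²+17² = 305 > 289 = 17² → acute
(12,27,27): 12²+27² = 873 > 729 = 27² → acute
(27,9,19): 9²+19² = 442 < 729 = 27² → obtuse
(58,96,57): 57²+58² = 6613 < 9216 = 96² → obtuse
(22,19,11): 11²+19² = 482 < 484 = 22² → obtuse
3 of the 5 are obtuse.

3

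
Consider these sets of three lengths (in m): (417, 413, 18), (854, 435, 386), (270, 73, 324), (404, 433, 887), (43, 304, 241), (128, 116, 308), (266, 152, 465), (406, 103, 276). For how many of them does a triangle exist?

(18,413,417): 18+413 > 417 → valid
(386,435,854): 386+435 ≤ 854 → not valid
(73,270,324): 73+270 > 324 → valid
(404,433,887): 404+433 ≤ 887 → not valid
(43,241,304): 43+241 ≤ 304 → not valid
(116,128,308): 116+128 ≤ 308 → not valid
(152,266,465): 152+266 ≤ 465 → not valid
(103,276,406): 103+276 ≤ 406 → not valid
2 of the 8 triples form a triangle.

2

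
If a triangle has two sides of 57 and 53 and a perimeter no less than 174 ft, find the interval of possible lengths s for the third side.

64 ≤ s < 110

Triangle inequality alone gives 4 < s < 110.
The perimeter condition gives s ≥ 174 − 57 − 53 = 64.
Intersecting the two: 64 ≤ s < 110.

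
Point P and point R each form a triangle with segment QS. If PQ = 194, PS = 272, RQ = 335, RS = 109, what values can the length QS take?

From triangle PQS: |194 − 272| < QS < 194 + 272, i.e. 78 < QS < 466.
From triangle RQS: 226 < QS < 444.
Both must hold, so QS lies in the intersection.

226 < QS < 444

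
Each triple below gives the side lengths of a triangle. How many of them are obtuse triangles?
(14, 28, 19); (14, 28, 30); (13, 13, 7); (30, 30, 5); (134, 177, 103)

(14,28,19): 14²+19² = 557 < 784 = 28² → obtuse
(14,28,30): 14²+28² = 980 > 900 = 30² → acute
(13,13,7): 7²+13² = 218 > 169 = 13² → acute
(30,30,5): 5²+30² = 925 > 900 = 30² → acute
(134,177,103): 103²+134² = 28565 < 31329 = 177² → obtuse
2 of the 5 are obtuse.

2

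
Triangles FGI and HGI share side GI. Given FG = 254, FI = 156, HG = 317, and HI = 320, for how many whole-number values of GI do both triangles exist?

From triangle FGI: 98 < GI < 410.
From triangle HGI: 3 < GI < 637.
Intersection: 98 < GI < 410, so integers 99 through 409: 311 values.

311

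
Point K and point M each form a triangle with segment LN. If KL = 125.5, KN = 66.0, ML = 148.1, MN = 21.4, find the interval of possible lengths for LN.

126.7 < LN < 169.5

From triangle KLN: |125.5 − 66.0| < LN < 125.5 + 66.0, i.e. 59.5 < LN < 191.5.
From triangle MLN: 126.7 < LN < 169.5.
Both must hold, so LN lies in the intersection.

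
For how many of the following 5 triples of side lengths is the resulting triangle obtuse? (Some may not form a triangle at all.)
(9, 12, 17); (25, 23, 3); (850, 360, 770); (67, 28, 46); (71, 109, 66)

4

(9,12,17): 9²+12² = 225 < 289 = 17² → obtuse
(25,23,3): 3²+23² = 538 < 625 = 25² → obtuse
(850,360,770): 360²+770² = 722500 = 850² → right
(67,28,46): 28²+46² = 2900 < 4489 = 67² → obtuse
(71,109,66): 66²+71² = 9397 < 11881 = 109² → obtuse
4 of the 5 are obtuse.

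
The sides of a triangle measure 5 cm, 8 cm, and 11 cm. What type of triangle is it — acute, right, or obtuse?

Compare the square of the longest side to the sum of squares of the other two: 5² + 8² = 89 < 121 = 11².

obtuse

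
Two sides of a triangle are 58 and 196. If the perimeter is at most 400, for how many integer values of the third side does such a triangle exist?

8

Triangle inequality: 138 < x < 254. Perimeter ≤ 400 gives x ≤ 400 − 58 − 196 = 146.
So 138 < x ≤ 146; integers 139 through 146: 8 values.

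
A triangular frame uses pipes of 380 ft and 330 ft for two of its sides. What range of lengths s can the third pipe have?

By the triangle inequality, s must be less than 380 + 330 = 710 and greater than |380 − 330| = 50.

50 < s < 710 (ft)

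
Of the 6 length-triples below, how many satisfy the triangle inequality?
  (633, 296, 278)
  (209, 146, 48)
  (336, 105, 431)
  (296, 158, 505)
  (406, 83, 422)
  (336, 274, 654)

2

(278,296,633): 278+296 ≤ 633 → not valid
(48,146,209): 48+146 ≤ 209 → not valid
(105,336,431): 105+336 > 431 → valid
(158,296,505): 158+296 ≤ 505 → not valid
(83,406,422): 83+406 > 422 → valid
(274,336,654): 274+336 ≤ 654 → not valid
2 of the 6 triples form a triangle.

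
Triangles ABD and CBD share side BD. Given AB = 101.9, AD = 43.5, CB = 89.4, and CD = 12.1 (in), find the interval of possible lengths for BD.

77.3 < BD < 101.5

From triangle ABD: |101.9 − 43.5| < BD < 101.9 + 43.5, i.e. 58.4 < BD < 145.4.
From triangle CBD: 77.3 < BD < 101.5.
Both must hold, so BD lies in the intersection.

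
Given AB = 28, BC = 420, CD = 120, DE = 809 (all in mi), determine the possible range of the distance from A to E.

The maximum is all hops collinear in one direction: 28 + 420 + 120 + 809 = 1377.
The longest hop is 809; the others sum to 568. Folding the others back against it leaves at least 809 − 568 = 241.

241 ≤ AE ≤ 1377 mi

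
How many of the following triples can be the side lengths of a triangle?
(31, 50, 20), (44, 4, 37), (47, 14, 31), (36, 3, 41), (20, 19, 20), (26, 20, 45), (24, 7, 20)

(20,31,50): 20+31 > 50 → valid
(4,37,44): 4+37 ≤ 44 → not valid
(14,31,47): 14+31 ≤ 47 → not valid
(3,36,41): 3+36 ≤ 41 → not valid
(19,20,20): 19+20 > 20 → valid
(20,26,45): 20+26 > 45 → valid
(7,20,24): 7+20 > 24 → valid
4 of the 7 triples form a triangle.

4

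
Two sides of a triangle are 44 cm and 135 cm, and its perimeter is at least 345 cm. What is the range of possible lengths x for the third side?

166 ≤ x < 179

Triangle inequality alone gives 91 < x < 179.
The perimeter condition gives x ≥ 345 − 44 − 135 = 166.
Intersecting the two: 166 ≤ x < 179.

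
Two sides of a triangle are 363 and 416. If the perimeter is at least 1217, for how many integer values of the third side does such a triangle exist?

341

Triangle inequality: 53 < x < 779. Perimeter ≥ 1217 gives x ≥ 1217 − 363 − 416 = 438.
So 438 ≤ x < 779; integers 438 through 778: 341 values.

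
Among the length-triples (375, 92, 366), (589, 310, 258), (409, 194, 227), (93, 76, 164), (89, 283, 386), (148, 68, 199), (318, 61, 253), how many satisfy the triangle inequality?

4

(92,366,375): 92+366 > 375 → valid
(258,310,589): 258+310 ≤ 589 → not valid
(194,227,409): 194+227 > 409 → valid
(76,93,164): 76+93 > 164 → valid
(89,283,386): 89+283 ≤ 386 → not valid
(68,148,199): 68+148 > 199 → valid
(61,253,318): 61+253 ≤ 318 → not valid
4 of the 7 triples form a triangle.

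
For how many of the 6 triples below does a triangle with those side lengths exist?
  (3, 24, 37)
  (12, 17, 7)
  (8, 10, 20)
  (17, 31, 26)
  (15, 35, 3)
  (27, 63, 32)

(3,24,37): 3+24 ≤ 37 → not valid
(7,12,17): 7+12 > 17 → valid
(8,10,20): 8+10 ≤ 20 → not valid
(17,26,31): 17+26 > 31 → valid
(3,15,35): 3+15 ≤ 35 → not valid
(27,32,63): 27+32 ≤ 63 → not valid
2 of the 6 triples form a triangle.

2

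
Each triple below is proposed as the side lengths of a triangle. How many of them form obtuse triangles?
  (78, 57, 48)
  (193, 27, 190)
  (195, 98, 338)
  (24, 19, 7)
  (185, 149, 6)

(78,57,48): 48²+57² = 5553 < 6084 = 78² → obtuse
(193,27,190): 27²+190² = 36829 < 37249 = 193² → obtuse
(195,98,338): 98+195 ≤ 338, not a triangle
(24,19,7): 7²+19² = 410 < 576 = 24² → obtuse
(185,149,6): 6+149 ≤ 185, not a triangle
3 of the 5 are obtuse.

3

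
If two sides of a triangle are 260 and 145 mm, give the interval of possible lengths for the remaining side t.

115 < t < 405

By the triangle inequality, t must be less than 260 + 145 = 405 and greater than |260 − 145| = 115.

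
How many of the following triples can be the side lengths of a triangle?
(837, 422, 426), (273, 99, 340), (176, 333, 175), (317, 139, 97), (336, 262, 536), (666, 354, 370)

(422,426,837): 422+426 > 837 → valid
(99,273,340): 99+273 > 340 → valid
(175,176,333): 175+176 > 333 → valid
(97,139,317): 97+139 ≤ 317 → not valid
(262,336,536): 262+336 > 536 → valid
(354,370,666): 354+370 > 666 → valid
5 of the 6 triples form a triangle.

5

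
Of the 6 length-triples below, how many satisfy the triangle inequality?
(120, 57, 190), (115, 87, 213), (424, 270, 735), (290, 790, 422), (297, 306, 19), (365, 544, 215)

2

(57,120,190): 57+120 ≤ 190 → not valid
(87,115,213): 87+115 ≤ 213 → not valid
(270,424,735): 270+424 ≤ 735 → not valid
(290,422,790): 290+422 ≤ 790 → not valid
(19,297,306): 19+297 > 306 → valid
(215,365,544): 215+365 > 544 → valid
2 of the 6 triples form a triangle.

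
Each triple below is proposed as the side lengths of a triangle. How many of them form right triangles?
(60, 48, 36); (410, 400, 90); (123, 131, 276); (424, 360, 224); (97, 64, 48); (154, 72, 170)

(60,48,36): 36²+48² = 3600 = 60² → right
(410,400,90): 90²+400² = 168100 = 410² → right
(123,131,276): 123+131 ≤ 276, not a triangle
(424,360,224): 224²+360² = 179776 = 424² → right
(97,64,48): 48²+64² = 6400 < 9409 = 97² → obtuse
(154,72,170): 72²+154² = 28900 = 170² → right
4 of the 6 are right.

4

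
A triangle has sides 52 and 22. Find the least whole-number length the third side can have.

The third side must be strictly greater than |52 − 22| = 30.
The smallest integer above 30 is 31.

31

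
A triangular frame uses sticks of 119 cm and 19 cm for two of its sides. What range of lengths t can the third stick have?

By the triangle inequality, t must be less than 119 + 19 = 138 and greater than |119 − 19| = 100.

100 < t < 138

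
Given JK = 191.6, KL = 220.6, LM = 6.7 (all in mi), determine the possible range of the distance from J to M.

22.3 ≤ JM ≤ 418.9 mi

The maximum is all hops collinear in one direction: 191.6 + 220.6 + 6.7 = 418.9.
The longest hop is 220.6; the others sum to 198.3. Folding the others back against it leaves at least 220.6 − 198.3 = 22.3.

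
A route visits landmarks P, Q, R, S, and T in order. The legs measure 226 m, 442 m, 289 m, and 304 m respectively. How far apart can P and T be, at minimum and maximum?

The maximum is all hops collinear in one direction: 226 + 442 + 289 + 304 = 1261.
The longest hop is 442; the others sum to 819. Since 442 ≤ 819, the path can fold back on itself completely, so the minimum distance is 0.

0 ≤ PT ≤ 1261 m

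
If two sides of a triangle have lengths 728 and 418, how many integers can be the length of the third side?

835

The third side lies in the open interval (310, 1146).
Integers from 311 to 1145 inclusive: 1145 − 311 + 1 = 835.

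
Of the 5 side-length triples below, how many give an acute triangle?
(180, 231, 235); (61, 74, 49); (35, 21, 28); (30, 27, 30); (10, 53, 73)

(180,231,235): 180²+231² = 85761 > 55225 = 235² → acute
(61,74,49): 49²+61² = 6122 > 5476 = 74² → acute
(35,21,28): 21²+28² = 1225 = 35² → right
(30,27,30): 27²+30² = 1629 > 900 = 30² → acute
(10,53,73): 10+53 ≤ 73, not a triangle
3 of the 5 are acute.

3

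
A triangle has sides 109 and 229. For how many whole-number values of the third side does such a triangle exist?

The third side lies in the open interval (120, 338).
Integers from 121 to 337 inclusive: 337 − 121 + 1 = 217.

217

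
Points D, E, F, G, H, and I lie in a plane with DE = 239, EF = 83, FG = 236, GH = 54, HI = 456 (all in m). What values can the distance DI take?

The maximum is all hops collinear in one direction: 239 + 83 + 236 + 54 + 456 = 1068.
The longest hop is 456; the others sum to 612. Since 456 ≤ 612, the path can fold back on itself completely, so the minimum distance is 0.

0 ≤ DI ≤ 1068 m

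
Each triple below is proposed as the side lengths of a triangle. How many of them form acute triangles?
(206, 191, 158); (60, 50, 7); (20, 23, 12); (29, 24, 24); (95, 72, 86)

(206,191,158): 158²+191² = 61445 > 42436 = 206² → acute
(60,50,7): 7+50 ≤ 60, not a triangle
(20,23,12): 12²+20² = 544 > 529 = 23² → acute
(29,24,24): 24²+24² = 1152 > 841 = 29² → acute
(95,72,86): 72²+86² = 12580 > 9025 = 95² → acute
4 of the 5 are acute.

4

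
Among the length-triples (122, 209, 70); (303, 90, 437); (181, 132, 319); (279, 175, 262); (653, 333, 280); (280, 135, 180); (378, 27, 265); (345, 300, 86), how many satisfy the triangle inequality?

(70,122,209): 70+122 ≤ 209 → not valid
(90,303,437): 90+303 ≤ 437 → not valid
(132,181,319): 132+181 ≤ 319 → not valid
(175,262,279): 175+262 > 279 → valid
(280,333,653): 280+333 ≤ 653 → not valid
(135,180,280): 135+180 > 280 → valid
(27,265,378): 27+265 ≤ 378 → not valid
(86,300,345): 86+300 > 345 → valid
3 of the 8 triples form a triangle.

3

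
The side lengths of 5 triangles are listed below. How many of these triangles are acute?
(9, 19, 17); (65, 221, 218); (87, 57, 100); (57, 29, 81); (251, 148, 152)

(9,19,17): 9²+17² = 370 > 361 = 19² → acute
(65,221,218): 65²+218² = 51749 > 48841 = 221² → acute
(87,57,100): 57²+87² = 10818 > 10000 = 100² → acute
(57,29,81): 29²+57² = 4090 < 6561 = 81² → obtuse
(251,148,152): 148²+152² = 45008 < 63001 = 251² → obtuse
3 of the 5 are acute.

3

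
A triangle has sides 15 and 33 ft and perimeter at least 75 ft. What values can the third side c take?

27 ≤ c < 48

Triangle inequality alone gives 18 < c < 48.
The perimeter condition gives c ≥ 75 − 15 − 33 = 27.
Intersecting the two: 27 ≤ c < 48.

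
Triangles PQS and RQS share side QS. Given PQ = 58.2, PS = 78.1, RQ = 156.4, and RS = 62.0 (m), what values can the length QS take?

From triangle PQS: |58.2 − 78.1| < QS < 58.2 + 78.1, i.e. 19.9 < QS < 136.3.
From triangle RQS: 94.4 < QS < 218.4.
Both must hold, so QS lies in the intersection.

94.4 < QS < 136.3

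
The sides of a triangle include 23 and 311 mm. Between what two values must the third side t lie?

288 < t < 334

By the triangle inequality, t must be less than 23 + 311 = 334 and greater than |23 − 311| = 288.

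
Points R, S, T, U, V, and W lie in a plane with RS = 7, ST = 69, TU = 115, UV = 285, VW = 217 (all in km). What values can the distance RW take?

The maximum is all hops collinear in one direction: 7 + 69 + 115 + 285 + 217 = 693.
The longest hop is 285; the others sum to 408. Since 285 ≤ 408, the path can fold back on itself completely, so the minimum distance is 0.

0 ≤ RW ≤ 693 km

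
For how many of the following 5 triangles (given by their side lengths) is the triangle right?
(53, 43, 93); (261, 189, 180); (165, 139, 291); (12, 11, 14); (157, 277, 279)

(53,43,93): 43²+53² = 4658 < 8649 = 93² → obtuse
(261,189,180): 180²+189² = 68121 = 261² → right
(165,139,291): 139²+165² = 46546 < 84681 = 291² → obtuse
(12,11,14): 11²+12² = 265 > 196 = 14² → acute
(157,277,279): 157²+277² = 101378 > 77841 = 279² → acute
1 of the 5 is right.

1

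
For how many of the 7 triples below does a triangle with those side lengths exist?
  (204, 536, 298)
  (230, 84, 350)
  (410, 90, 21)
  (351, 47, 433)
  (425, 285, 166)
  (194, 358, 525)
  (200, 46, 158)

3

(204,298,536): 204+298 ≤ 536 → not valid
(84,230,350): 84+230 ≤ 350 → not valid
(21,90,410): 21+90 ≤ 410 → not valid
(47,351,433): 47+351 ≤ 433 → not valid
(166,285,425): 166+285 > 425 → valid
(194,358,525): 194+358 > 525 → valid
(46,158,200): 46+158 > 200 → valid
3 of the 7 triples form a triangle.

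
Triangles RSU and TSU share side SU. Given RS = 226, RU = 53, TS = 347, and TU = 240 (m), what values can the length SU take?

From triangle RSU: |226 − 53| < SU < 226 + 53, i.e. 173 < SU < 279.
From triangle TSU: 107 < SU < 587.
Both must hold, so SU lies in the intersection.

173 < SU < 279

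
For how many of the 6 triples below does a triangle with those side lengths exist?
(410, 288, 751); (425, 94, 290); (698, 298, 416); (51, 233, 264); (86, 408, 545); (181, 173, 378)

2

(288,410,751): 288+410 ≤ 751 → not valid
(94,290,425): 94+290 ≤ 425 → not valid
(298,416,698): 298+416 > 698 → valid
(51,233,264): 51+233 > 264 → valid
(86,408,545): 86+408 ≤ 545 → not valid
(173,181,378): 173+181 ≤ 378 → not valid
2 of the 6 triples form a triangle.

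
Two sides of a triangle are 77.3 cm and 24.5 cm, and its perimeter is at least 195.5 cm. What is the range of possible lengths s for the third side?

93.7 ≤ s < 101.8 cm

Triangle inequality alone gives 52.8 < s < 101.8.
The perimeter condition gives s ≥ 195.5 − 77.3 − 24.5 = 93.7.
Intersecting the two: 93.7 ≤ s < 101.8.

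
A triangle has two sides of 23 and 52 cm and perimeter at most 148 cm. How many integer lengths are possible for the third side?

44

Triangle inequality: 29 < x < 75. Perimeter ≤ 148 gives x ≤ 148 − 23 − 52 = 73.
So 29 < x ≤ 73; integers 30 through 73: 44 values.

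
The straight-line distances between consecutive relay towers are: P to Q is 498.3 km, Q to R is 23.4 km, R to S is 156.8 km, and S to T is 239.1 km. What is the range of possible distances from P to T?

The maximum is all hops collinear in one direction: 498.3 + 23.4 + 156.8 + 239.1 = 917.6.
The longest hop is 498.3; the others sum to 419.3. Folding the others back against it leaves at least 498.3 − 419.3 = 79.0.

79.0 ≤ PT ≤ 917.6 km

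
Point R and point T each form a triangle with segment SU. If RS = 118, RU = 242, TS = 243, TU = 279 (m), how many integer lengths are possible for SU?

From triangle RSU: 124 < SU < 360.
From triangle TSU: 36 < SU < 522.
Intersection: 124 < SU < 360, so integers 125 through 359: 235 values.

235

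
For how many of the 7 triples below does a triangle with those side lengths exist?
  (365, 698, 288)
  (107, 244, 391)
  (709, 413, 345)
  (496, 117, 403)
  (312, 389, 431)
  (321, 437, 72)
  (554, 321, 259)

(288,365,698): 288+365 ≤ 698 → not valid
(107,244,391): 107+244 ≤ 391 → not valid
(345,413,709): 345+413 > 709 → valid
(117,403,496): 117+403 > 496 → valid
(312,389,431): 312+389 > 431 → valid
(72,321,437): 72+321 ≤ 437 → not valid
(259,321,554): 259+321 > 554 → valid
4 of the 7 triples form a triangle.

4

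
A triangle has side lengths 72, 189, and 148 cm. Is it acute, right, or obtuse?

obtuse

Compare the square of the longest side to the sum of squares of the other two: 72² + 148² = 27088 < 35721 = 189².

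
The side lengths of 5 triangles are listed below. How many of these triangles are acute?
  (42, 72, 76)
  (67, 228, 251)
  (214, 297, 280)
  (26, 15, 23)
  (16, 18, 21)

(42,72,76): 42²+72² = 6948 > 5776 = 76² → acute
(67,228,251): 67²+228² = 56473 < 63001 = 251² → obtuse
(214,297,280): 214²+280² = 124196 > 88209 = 297² → acute
(26,15,23): 15²+23² = 754 > 676 = 26² → acute
(16,18,21): 16²+18² = 580 > 441 = 21² → acute
4 of the 5 are acute.

4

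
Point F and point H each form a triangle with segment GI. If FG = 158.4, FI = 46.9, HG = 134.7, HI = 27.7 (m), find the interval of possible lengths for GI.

From triangle FGI: |158.4 − 46.9| < GI < 158.4 + 46.9, i.e. 111.5 < GI < 205.3.
From triangle HGI: 107.0 < GI < 162.4.
Both must hold, so GI lies in the intersection.

111.5 < GI < 162.4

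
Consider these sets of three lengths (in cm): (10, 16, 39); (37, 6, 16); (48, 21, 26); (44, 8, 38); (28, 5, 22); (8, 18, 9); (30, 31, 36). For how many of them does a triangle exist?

2

(10,16,39): 10+16 ≤ 39 → not valid
(6,16,37): 6+16 ≤ 37 → not valid
(21,26,48): 21+26 ≤ 48 → not valid
(8,38,44): 8+38 > 44 → valid
(5,22,28): 5+22 ≤ 28 → not valid
(8,9,18): 8+9 ≤ 18 → not valid
(30,31,36): 30+31 > 36 → valid
2 of the 7 triples form a triangle.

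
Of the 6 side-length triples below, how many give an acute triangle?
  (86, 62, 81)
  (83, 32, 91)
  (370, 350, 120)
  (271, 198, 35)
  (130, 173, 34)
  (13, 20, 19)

2

(86,62,81): 62²+81² = 10405 > 7396 = 86² → acute
(83,32,91): 32²+83² = 7913 < 8281 = 91² → obtuse
(370,350,120): 120²+350² = 136900 = 370² → right
(271,198,35): 35+198 ≤ 271, not a triangle
(130,173,34): 34+130 ≤ 173, not a triangle
(13,20,19): 13²+19² = 530 > 400 = 20² → acute
2 of the 6 are acute.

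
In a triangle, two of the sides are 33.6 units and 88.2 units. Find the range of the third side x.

By the triangle inequality, x must be less than 33.6 + 88.2 = 121.8 and greater than |33.6 − 88.2| = 54.6.

54.6 < x < 121.8 (units)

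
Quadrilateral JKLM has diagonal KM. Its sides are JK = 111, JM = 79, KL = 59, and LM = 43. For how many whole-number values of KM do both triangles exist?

From triangle JKM: 32 < KM < 190.
From triangle LKM: 16 < KM < 102.
Intersection: 32 < KM < 102, so integers 33 through 101: 69 values.

69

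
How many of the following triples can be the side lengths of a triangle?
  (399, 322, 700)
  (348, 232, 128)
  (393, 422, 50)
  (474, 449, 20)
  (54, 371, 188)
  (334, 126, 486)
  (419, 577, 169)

(322,399,700): 322+399 > 700 → valid
(128,232,348): 128+232 > 348 → valid
(50,393,422): 50+393 > 422 → valid
(20,449,474): 20+449 ≤ 474 → not valid
(54,188,371): 54+188 ≤ 371 → not valid
(126,334,486): 126+334 ≤ 486 → not valid
(169,419,577): 169+419 > 577 → valid
4 of the 7 triples form a triangle.

4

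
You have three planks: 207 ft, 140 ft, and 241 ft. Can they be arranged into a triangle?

The longest side is 241, and the other two sum to 347.
Since 347 > 241, the triangle inequality holds.

Yes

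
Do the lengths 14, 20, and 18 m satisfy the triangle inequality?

The longest side is 20, and the other two sum to 32.
Since 32 > 20, the triangle inequality holds.

Yes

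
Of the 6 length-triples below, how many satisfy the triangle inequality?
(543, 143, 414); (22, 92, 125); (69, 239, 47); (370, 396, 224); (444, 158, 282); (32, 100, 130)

3

(143,414,543): 143+414 > 543 → valid
(22,92,125): 22+92 ≤ 125 → not valid
(47,69,239): 47+69 ≤ 239 → not valid
(224,370,396): 224+370 > 396 → valid
(158,282,444): 158+282 ≤ 444 → not valid
(32,100,130): 32+100 > 130 → valid
3 of the 6 triples form a triangle.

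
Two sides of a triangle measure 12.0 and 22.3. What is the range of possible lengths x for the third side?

10.3 < x < 34.3

By the triangle inequality, x must be less than 12.0 + 22.3 = 34.3 and greater than |12.0 − 22.3| = 10.3.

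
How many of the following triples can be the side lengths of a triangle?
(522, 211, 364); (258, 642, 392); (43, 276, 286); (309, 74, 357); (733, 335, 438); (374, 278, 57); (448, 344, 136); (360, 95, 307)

7

(211,364,522): 211+364 > 522 → valid
(258,392,642): 258+392 > 642 → valid
(43,276,286): 43+276 > 286 → valid
(74,309,357): 74+309 > 357 → valid
(335,438,733): 335+438 > 733 → valid
(57,278,374): 57+278 ≤ 374 → not valid
(136,344,448): 136+344 > 448 → valid
(95,307,360): 95+307 > 360 → valid
7 of the 8 triples form a triangle.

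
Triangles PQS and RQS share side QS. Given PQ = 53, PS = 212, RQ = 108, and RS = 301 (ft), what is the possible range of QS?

193 < QS < 265

From triangle PQS: |53 − 212| < QS < 53 + 212, i.e. 159 < QS < 265.
From triangle RQS: 193 < QS < 409.
Both must hold, so QS lies in the intersection.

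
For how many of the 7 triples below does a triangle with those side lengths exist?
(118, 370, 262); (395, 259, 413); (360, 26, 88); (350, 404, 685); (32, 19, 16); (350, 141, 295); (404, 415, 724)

6

(118,262,370): 118+262 > 370 → valid
(259,395,413): 259+395 > 413 → valid
(26,88,360): 26+88 ≤ 360 → not valid
(350,404,685): 350+404 > 685 → valid
(16,19,32): 16+19 > 32 → valid
(141,295,350): 141+295 > 350 → valid
(404,415,724): 404+415 > 724 → valid
6 of the 7 triples form a triangle.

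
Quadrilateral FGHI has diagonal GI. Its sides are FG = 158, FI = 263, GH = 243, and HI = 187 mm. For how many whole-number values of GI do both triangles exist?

315

From triangle FGI: 105 < GI < 421.
From triangle HGI: 56 < GI < 430.
Intersection: 105 < GI < 421, so integers 106 through 420: 315 values.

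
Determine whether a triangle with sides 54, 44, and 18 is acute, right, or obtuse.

obtuse

Compare the square of the longest side to the sum of squares of the other two: 18² + 44² = 2260 < 2916 = 54².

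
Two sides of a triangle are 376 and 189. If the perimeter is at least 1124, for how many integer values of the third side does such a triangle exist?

6

Triangle inequality: 187 < x < 565. Perimeter ≥ 1124 gives x ≥ 1124 − 376 − 189 = 559.
So 559 ≤ x < 565; integers 559 through 564: 6 values.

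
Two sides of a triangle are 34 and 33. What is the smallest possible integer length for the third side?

2

The third side must be strictly greater than |34 − 33| = 1.
The smallest integer above 1 is 2.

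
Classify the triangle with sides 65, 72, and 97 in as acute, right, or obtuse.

right

Compare the square of the longest side to the sum of squares of the other two: 65² + 72² = 9409 = 97².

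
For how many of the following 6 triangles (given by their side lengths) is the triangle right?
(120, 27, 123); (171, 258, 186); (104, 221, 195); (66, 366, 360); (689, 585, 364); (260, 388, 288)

(120,27,123): 27²+120² = 15129 = 123² → right
(171,258,186): 171²+186² = 63837 < 66564 = 258² → obtuse
(104,221,195): 104²+195² = 48841 = 221² → right
(66,366,360): 66²+360² = 133956 = 366² → right
(689,585,364): 364²+585² = 474721 = 689² → right
(260,388,288): 260²+288² = 150544 = 388² → right
5 of the 6 are right.

5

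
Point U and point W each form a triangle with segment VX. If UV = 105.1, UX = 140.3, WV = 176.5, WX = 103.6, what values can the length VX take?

72.9 < VX < 245.4

From triangle UVX: |105.1 − 140.3| < VX < 105.1 + 140.3, i.e. 35.2 < VX < 245.4.
From triangle WVX: 72.9 < VX < 280.1.
Both must hold, so VX lies in the intersection.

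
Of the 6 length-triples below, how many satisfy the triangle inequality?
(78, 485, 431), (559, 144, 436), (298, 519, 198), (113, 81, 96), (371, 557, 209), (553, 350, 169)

(78,431,485): 78+431 > 485 → valid
(144,436,559): 144+436 > 559 → valid
(198,298,519): 198+298 ≤ 519 → not valid
(81,96,113): 81+96 > 113 → valid
(209,371,557): 209+371 > 557 → valid
(169,350,553): 169+350 ≤ 553 → not valid
4 of the 6 triples form a triangle.

4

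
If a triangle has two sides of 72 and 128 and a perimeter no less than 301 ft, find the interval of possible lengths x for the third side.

Triangle inequality alone gives 56 < x < 200.
The perimeter condition gives x ≥ 301 − 72 − 128 = 101.
Intersecting the two: 101 ≤ x < 200.

101 ≤ x < 200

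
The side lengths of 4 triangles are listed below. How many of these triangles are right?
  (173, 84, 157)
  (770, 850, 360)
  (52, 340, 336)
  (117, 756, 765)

3

(173,84,157): 84²+157² = 31705 > 29929 = 173² → acute
(770,850,360): 360²+770² = 722500 = 850² → right
(52,340,336): 52²+336² = 115600 = 340² → right
(117,756,765): 117²+756² = 585225 = 765² → right
3 of the 4 are right.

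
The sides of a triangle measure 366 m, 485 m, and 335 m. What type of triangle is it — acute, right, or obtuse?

Compare the square of the longest side to the sum of squares of the other two: 335² + 366² = 246181 > 235225 = 485².

acute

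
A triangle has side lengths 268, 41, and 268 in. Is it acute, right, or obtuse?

acute

Compare the square of the longest side to the sum of squares of the other two: 41² + 268² = 73505 > 71824 = 268².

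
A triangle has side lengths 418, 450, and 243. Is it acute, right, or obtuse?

Compare the square of the longest side to the sum of squares of the other two: 243² + 418² = 233773 > 202500 = 450².

acute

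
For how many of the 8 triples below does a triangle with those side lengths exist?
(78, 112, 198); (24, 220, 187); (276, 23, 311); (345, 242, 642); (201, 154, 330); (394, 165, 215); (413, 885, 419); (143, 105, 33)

1

(78,112,198): 78+112 ≤ 198 → not valid
(24,187,220): 24+187 ≤ 220 → not valid
(23,276,311): 23+276 ≤ 311 → not valid
(242,345,642): 242+345 ≤ 642 → not valid
(154,201,330): 154+201 > 330 → valid
(165,215,394): 165+215 ≤ 394 → not valid
(413,419,885): 413+419 ≤ 885 → not valid
(33,105,143): 33+105 ≤ 143 → not valid
1 of the 8 triples forms a triangle.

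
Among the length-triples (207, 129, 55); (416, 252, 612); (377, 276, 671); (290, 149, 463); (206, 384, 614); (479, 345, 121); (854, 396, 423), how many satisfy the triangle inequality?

(55,129,207): 55+129 ≤ 207 → not valid
(252,416,612): 252+416 > 612 → valid
(276,377,671): 276+377 ≤ 671 → not valid
(149,290,463): 149+290 ≤ 463 → not valid
(206,384,614): 206+384 ≤ 614 → not valid
(121,345,479): 121+345 ≤ 479 → not valid
(396,423,854): 396+423 ≤ 854 → not valid
1 of the 7 triples forms a triangle.

1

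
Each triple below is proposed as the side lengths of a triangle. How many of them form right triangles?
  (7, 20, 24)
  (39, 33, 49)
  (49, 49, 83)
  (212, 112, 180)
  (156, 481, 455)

(7,20,24): 7²+20² = 449 < 576 = 24² → obtuse
(39,33,49): 33²+39² = 2610 > 2401 = 49² → acute
(49,49,83): 49²+49² = 4802 < 6889 = 83² → obtuse
(212,112,180): 112²+180² = 44944 = 212² → right
(156,481,455): 156²+455² = 231361 = 481² → right
2 of the 5 are right.

2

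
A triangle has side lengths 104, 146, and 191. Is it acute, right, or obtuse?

obtuse

Compare the square of the longest side to the sum of squares of the other two: 104² + 146² = 32132 < 36481 = 191².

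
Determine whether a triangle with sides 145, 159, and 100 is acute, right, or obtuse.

Compare the square of the longest side to the sum of squares of the other two: 100² + 145² = 31025 > 25281 = 159².

acute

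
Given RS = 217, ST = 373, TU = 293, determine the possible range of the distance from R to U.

0 ≤ RU ≤ 883

The maximum is all hops collinear in one direction: 217 + 373 + 293 = 883.
The longest hop is 373; the others sum to 510. Since 373 ≤ 510, the path can fold back on itself completely, so the minimum distance is 0.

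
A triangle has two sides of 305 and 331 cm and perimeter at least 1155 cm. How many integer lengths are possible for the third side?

Triangle inequality: 26 < x < 636. Perimeter ≥ 1155 gives x ≥ 1155 − 305 − 331 = 519.
So 519 ≤ x < 636; integers 519 through 635: 117 values.

117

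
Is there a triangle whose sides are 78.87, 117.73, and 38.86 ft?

The two shorter sides sum to 117.73, exactly equal to the longest side 117.73.
That gives only a degenerate (flat) triangle — the inequality must be strict.

No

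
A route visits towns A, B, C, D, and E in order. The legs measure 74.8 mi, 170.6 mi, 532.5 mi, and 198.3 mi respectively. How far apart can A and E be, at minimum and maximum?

88.8 ≤ AE ≤ 976.2 mi

The maximum is all hops collinear in one direction: 74.8 + 170.6 + 532.5 + 198.3 = 976.2.
The longest hop is 532.5; the others sum to 443.7. Folding the others back against it leaves at least 532.5 − 443.7 = 88.8.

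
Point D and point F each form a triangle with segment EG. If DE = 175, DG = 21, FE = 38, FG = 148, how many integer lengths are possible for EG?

From triangle DEG: 154 < EG < 196.
From triangle FEG: 110 < EG < 186.
Intersection: 154 < EG < 186, so integers 155 through 185: 31 values.

31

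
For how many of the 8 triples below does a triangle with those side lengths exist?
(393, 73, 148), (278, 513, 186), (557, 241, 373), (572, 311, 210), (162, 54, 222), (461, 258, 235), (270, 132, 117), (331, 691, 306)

(73,148,393): 73+148 ≤ 393 → not valid
(186,278,513): 186+278 ≤ 513 → not valid
(241,373,557): 241+373 > 557 → valid
(210,311,572): 210+311 ≤ 572 → not valid
(54,162,222): 54+162 ≤ 222 → not valid
(235,258,461): 235+258 > 461 → valid
(117,132,270): 117+132 ≤ 270 → not valid
(306,331,691): 306+331 ≤ 691 → not valid
2 of the 8 triples form a triangle.

2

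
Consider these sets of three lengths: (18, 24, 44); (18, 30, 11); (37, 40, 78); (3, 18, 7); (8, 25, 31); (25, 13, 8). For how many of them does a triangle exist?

(18,24,44): 18+24 ≤ 44 → not valid
(11,18,30): 11+18 ≤ 30 → not valid
(37,40,78): 37+40 ≤ 78 → not valid
(3,7,18): 3+7 ≤ 18 → not valid
(8,25,31): 8+25 > 31 → valid
(8,13,25): 8+13 ≤ 25 → not valid
1 of the 6 triples forms a triangle.

1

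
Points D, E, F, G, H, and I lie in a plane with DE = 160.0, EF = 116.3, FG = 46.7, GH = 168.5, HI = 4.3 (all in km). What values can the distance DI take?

The maximum is all hops collinear in one direction: 160.0 + 116.3 + 46.7 + 168.5 + 4.3 = 495.8.
The longest hop is 168.5; the others sum to 327.3. Since 168.5 ≤ 327.3, the path can fold back on itself completely, so the minimum distance is 0.

0 ≤ DI ≤ 495.8 km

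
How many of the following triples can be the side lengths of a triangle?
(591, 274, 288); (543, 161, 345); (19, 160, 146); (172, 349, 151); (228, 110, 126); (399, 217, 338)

3

(274,288,591): 274+288 ≤ 591 → not valid
(161,345,543): 161+345 ≤ 543 → not valid
(19,146,160): 19+146 > 160 → valid
(151,172,349): 151+172 ≤ 349 → not valid
(110,126,228): 110+126 > 228 → valid
(217,338,399): 217+338 > 399 → valid
3 of the 6 triples form a triangle.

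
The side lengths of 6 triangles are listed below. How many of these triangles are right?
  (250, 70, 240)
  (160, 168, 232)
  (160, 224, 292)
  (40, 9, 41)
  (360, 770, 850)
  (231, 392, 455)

(250,70,240): 70²+240² = 62500 = 250² → right
(160,168,232): 160²+168² = 53824 = 232² → right
(160,224,292): 160²+224² = 75776 < 85264 = 292² → obtuse
(40,9,41): 9²+40² = 1681 = 41² → right
(360,770,850): 360²+770² = 722500 = 850² → right
(231,392,455): 231²+392² = 207025 = 455² → right
5 of the 6 are right.

5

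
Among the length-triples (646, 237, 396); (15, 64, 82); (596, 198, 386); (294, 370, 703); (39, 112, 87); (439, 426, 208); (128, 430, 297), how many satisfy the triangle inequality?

(237,396,646): 237+396 ≤ 646 → not valid
(15,64,82): 15+64 ≤ 82 → not valid
(198,386,596): 198+386 ≤ 596 → not valid
(294,370,703): 294+370 ≤ 703 → not valid
(39,87,112): 39+87 > 112 → valid
(208,426,439): 208+426 > 439 → valid
(128,297,430): 128+297 ≤ 430 → not valid
2 of the 7 triples form a triangle.

2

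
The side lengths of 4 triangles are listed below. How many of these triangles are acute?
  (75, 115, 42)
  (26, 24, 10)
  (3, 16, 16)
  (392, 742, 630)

1

(75,115,42): 42²+75² = 7389 < 13225 = 115² → obtuse
(26,24,10): 10²+24² = 676 = 26² → right
(3,16,16): 3²+16² = 265 > 256 = 16² → acute
(392,742,630): 392²+630² = 550564 = 742² → right
1 of the 4 is acute.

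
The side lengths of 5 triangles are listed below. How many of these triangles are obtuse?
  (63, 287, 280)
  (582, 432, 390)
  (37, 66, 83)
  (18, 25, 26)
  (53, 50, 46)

(63,287,280): 63²+280² = 82369 = 287² → right
(582,432,390): 390²+432² = 338724 = 582² → right
(37,66,83): 37²+66² = 5725 < 6889 = 83² → obtuse
(18,25,26): 18²+25² = 949 > 676 = 26² → acute
(53,50,46): 46²+50² = 4616 > 2809 = 53² → acute
1 of the 5 is obtuse.

1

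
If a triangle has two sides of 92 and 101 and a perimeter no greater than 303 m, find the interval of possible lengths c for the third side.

9 < c ≤ 110

Triangle inequality alone gives 9 < c < 193.
The perimeter condition gives c ≤ 303 − 92 − 101 = 110.
Intersecting the two: 9 < c ≤ 110.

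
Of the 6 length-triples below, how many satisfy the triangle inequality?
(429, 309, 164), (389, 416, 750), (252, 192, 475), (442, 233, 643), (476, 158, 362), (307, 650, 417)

(164,309,429): 164+309 > 429 → valid
(389,416,750): 389+416 > 750 → valid
(192,252,475): 192+252 ≤ 475 → not valid
(233,442,643): 233+442 > 643 → valid
(158,362,476): 158+362 > 476 → valid
(307,417,650): 307+417 > 650 → valid
5 of the 6 triples form a triangle.

5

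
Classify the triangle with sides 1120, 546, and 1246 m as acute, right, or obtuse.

Compare the square of the longest side to the sum of squares of the other two: 546² + 1120² = 1552516 = 1246².

right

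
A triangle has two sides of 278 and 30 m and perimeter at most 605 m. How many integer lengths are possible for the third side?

49

Triangle inequality: 248 < x < 308. Perimeter ≤ 605 gives x ≤ 605 − 278 − 30 = 297.
So 248 < x ≤ 297; integers 249 through 297: 49 values.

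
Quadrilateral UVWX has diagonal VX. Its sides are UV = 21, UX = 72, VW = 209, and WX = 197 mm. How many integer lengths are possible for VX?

41

From triangle UVX: 51 < VX < 93.
From triangle WVX: 12 < VX < 406.
Intersection: 51 < VX < 93, so integers 52 through 92: 41 values.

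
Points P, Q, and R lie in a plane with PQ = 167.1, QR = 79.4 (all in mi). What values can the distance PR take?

87.7 ≤ PR ≤ 246.5 mi

By the triangle inequality, |167.1 − 79.4| ≤ PR ≤ 167.1 + 79.4.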